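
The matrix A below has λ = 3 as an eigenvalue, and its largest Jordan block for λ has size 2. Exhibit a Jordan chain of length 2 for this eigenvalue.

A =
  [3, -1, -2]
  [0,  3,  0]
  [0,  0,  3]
A Jordan chain for λ = 3 of length 2:
v_1 = (-1, 0, 0)ᵀ
v_2 = (0, 1, 0)ᵀ

Let N = A − (3)·I. We want v_2 with N^2 v_2 = 0 but N^1 v_2 ≠ 0; then v_{j-1} := N · v_j for j = 2, …, 2.

Pick v_2 = (0, 1, 0)ᵀ.
Then v_1 = N · v_2 = (-1, 0, 0)ᵀ.

Sanity check: (A − (3)·I) v_1 = (0, 0, 0)ᵀ = 0. ✓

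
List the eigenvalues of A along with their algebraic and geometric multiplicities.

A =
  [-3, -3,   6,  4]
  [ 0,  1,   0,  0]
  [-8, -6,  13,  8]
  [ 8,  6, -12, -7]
λ = 1: alg = 4, geom = 3

Step 1 — factor the characteristic polynomial to read off the algebraic multiplicities:
  χ_A(x) = (x - 1)^4

Step 2 — compute geometric multiplicities via the rank-nullity identity g(λ) = n − rank(A − λI):
  rank(A − (1)·I) = 1, so dim ker(A − (1)·I) = n − 1 = 3

Summary:
  λ = 1: algebraic multiplicity = 4, geometric multiplicity = 3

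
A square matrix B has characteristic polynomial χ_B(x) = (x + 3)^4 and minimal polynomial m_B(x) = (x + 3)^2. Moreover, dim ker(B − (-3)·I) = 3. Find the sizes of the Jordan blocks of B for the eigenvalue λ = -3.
Block sizes for λ = -3: [2, 1, 1]

Step 1 — from the characteristic polynomial, algebraic multiplicity of λ = -3 is 4. From dim ker(B − (-3)·I) = 3, there are exactly 3 Jordan blocks for λ = -3.
Step 2 — from the minimal polynomial, the factor (x + 3)^2 tells us the largest block for λ = -3 has size 2.
Step 3 — with total size 4, 3 blocks, and largest block 2, the block sizes (in nonincreasing order) are [2, 1, 1].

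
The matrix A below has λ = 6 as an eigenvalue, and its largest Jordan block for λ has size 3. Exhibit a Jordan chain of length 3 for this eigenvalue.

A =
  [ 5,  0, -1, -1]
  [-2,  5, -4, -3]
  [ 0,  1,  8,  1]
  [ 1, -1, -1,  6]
A Jordan chain for λ = 6 of length 3:
v_1 = (0, 1, -1, 1)ᵀ
v_2 = (-1, -2, 0, 1)ᵀ
v_3 = (1, 0, 0, 0)ᵀ

Let N = A − (6)·I. We want v_3 with N^3 v_3 = 0 but N^2 v_3 ≠ 0; then v_{j-1} := N · v_j for j = 3, …, 2.

Pick v_3 = (1, 0, 0, 0)ᵀ.
Then v_2 = N · v_3 = (-1, -2, 0, 1)ᵀ.
Then v_1 = N · v_2 = (0, 1, -1, 1)ᵀ.

Sanity check: (A − (6)·I) v_1 = (0, 0, 0, 0)ᵀ = 0. ✓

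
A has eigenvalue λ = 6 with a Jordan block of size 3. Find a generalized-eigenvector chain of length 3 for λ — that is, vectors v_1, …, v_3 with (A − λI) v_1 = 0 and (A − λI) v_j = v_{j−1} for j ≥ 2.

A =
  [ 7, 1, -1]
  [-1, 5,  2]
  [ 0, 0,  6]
A Jordan chain for λ = 6 of length 3:
v_1 = (1, -1, 0)ᵀ
v_2 = (-1, 2, 0)ᵀ
v_3 = (0, 0, 1)ᵀ

Let N = A − (6)·I. We want v_3 with N^3 v_3 = 0 but N^2 v_3 ≠ 0; then v_{j-1} := N · v_j for j = 3, …, 2.

Pick v_3 = (0, 0, 1)ᵀ.
Then v_2 = N · v_3 = (-1, 2, 0)ᵀ.
Then v_1 = N · v_2 = (1, -1, 0)ᵀ.

Sanity check: (A − (6)·I) v_1 = (0, 0, 0)ᵀ = 0. ✓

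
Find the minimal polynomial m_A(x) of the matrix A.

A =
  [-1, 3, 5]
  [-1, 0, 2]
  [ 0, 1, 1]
x^3

The characteristic polynomial is χ_A(x) = x^3, so the eigenvalues are known. The minimal polynomial is
  m_A(x) = Π_λ (x − λ)^{k_λ}
where k_λ is the size of the *largest* Jordan block for λ (equivalently, the smallest k with (A − λI)^k v = 0 for every generalised eigenvector v of λ).

  λ = 0: largest Jordan block has size 3, contributing (x − 0)^3

So m_A(x) = x^3 = x^3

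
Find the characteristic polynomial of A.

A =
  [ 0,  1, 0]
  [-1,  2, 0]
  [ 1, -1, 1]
x^3 - 3*x^2 + 3*x - 1

Expanding det(x·I − A) (e.g. by cofactor expansion or by noting that A is similar to its Jordan form J, which has the same characteristic polynomial as A) gives
  χ_A(x) = x^3 - 3*x^2 + 3*x - 1
which factors as (x - 1)^3. The eigenvalues (with algebraic multiplicities) are λ = 1 with multiplicity 3.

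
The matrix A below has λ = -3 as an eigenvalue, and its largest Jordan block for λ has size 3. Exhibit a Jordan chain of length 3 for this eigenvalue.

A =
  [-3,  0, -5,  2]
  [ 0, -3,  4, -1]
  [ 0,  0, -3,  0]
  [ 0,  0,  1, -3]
A Jordan chain for λ = -3 of length 3:
v_1 = (2, -1, 0, 0)ᵀ
v_2 = (-5, 4, 0, 1)ᵀ
v_3 = (0, 0, 1, 0)ᵀ

Let N = A − (-3)·I. We want v_3 with N^3 v_3 = 0 but N^2 v_3 ≠ 0; then v_{j-1} := N · v_j for j = 3, …, 2.

Pick v_3 = (0, 0, 1, 0)ᵀ.
Then v_2 = N · v_3 = (-5, 4, 0, 1)ᵀ.
Then v_1 = N · v_2 = (2, -1, 0, 0)ᵀ.

Sanity check: (A − (-3)·I) v_1 = (0, 0, 0, 0)ᵀ = 0. ✓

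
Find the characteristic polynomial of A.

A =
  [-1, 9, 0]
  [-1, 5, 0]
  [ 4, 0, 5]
x^3 - 9*x^2 + 24*x - 20

Expanding det(x·I − A) (e.g. by cofactor expansion or by noting that A is similar to its Jordan form J, which has the same characteristic polynomial as A) gives
  χ_A(x) = x^3 - 9*x^2 + 24*x - 20
which factors as (x - 5)*(x - 2)^2. The eigenvalues (with algebraic multiplicities) are λ = 2 with multiplicity 2, λ = 5 with multiplicity 1.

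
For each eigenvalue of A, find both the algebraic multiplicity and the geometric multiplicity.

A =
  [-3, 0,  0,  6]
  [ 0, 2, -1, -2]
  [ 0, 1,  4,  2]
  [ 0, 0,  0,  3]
λ = -3: alg = 1, geom = 1; λ = 3: alg = 3, geom = 2

Step 1 — factor the characteristic polynomial to read off the algebraic multiplicities:
  χ_A(x) = (x - 3)^3*(x + 3)

Step 2 — compute geometric multiplicities via the rank-nullity identity g(λ) = n − rank(A − λI):
  rank(A − (-3)·I) = 3, so dim ker(A − (-3)·I) = n − 3 = 1
  rank(A − (3)·I) = 2, so dim ker(A − (3)·I) = n − 2 = 2

Summary:
  λ = -3: algebraic multiplicity = 1, geometric multiplicity = 1
  λ = 3: algebraic multiplicity = 3, geometric multiplicity = 2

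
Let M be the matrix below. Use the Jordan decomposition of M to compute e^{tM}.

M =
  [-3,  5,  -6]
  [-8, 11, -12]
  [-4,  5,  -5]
e^{tM} =
  [-4*t*exp(t) + exp(t), 5*t*exp(t), -6*t*exp(t)]
  [-8*t*exp(t), 10*t*exp(t) + exp(t), -12*t*exp(t)]
  [-4*t*exp(t), 5*t*exp(t), -6*t*exp(t) + exp(t)]

Strategy: write M = P · J · P⁻¹ where J is a Jordan canonical form, so e^{tM} = P · e^{tJ} · P⁻¹, and e^{tJ} can be computed block-by-block.

M has Jordan form
J =
  [1, 1, 0]
  [0, 1, 0]
  [0, 0, 1]
(up to reordering of blocks).

Per-block formulas:
  For a 2×2 Jordan block J_2(1): exp(t · J_2(1)) = e^(1t)·(I + t·N), where N is the 2×2 nilpotent shift.
  For a 1×1 block at λ = 1: exp(t · [1]) = [e^(1t)].

After assembling e^{tJ} and conjugating by P, we get:

e^{tM} =
  [-4*t*exp(t) + exp(t), 5*t*exp(t), -6*t*exp(t)]
  [-8*t*exp(t), 10*t*exp(t) + exp(t), -12*t*exp(t)]
  [-4*t*exp(t), 5*t*exp(t), -6*t*exp(t) + exp(t)]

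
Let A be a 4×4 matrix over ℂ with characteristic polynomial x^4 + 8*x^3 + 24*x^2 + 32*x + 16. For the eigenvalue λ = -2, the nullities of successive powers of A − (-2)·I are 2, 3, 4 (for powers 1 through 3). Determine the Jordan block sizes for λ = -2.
Block sizes for λ = -2: [3, 1]

From the dimensions of kernels of powers, the number of Jordan blocks of size at least j is d_j − d_{j−1} where d_j = dim ker(N^j) (with d_0 = 0). Computing the differences gives [2, 1, 1].
The number of blocks of size exactly k is (#blocks of size ≥ k) − (#blocks of size ≥ k + 1), so the partition is: 1 block(s) of size 1, 1 block(s) of size 3.
In nonincreasing order the block sizes are [3, 1].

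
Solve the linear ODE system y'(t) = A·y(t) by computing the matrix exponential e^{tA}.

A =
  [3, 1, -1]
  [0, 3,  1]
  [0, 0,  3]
e^{tA} =
  [exp(3*t), t*exp(3*t), t^2*exp(3*t)/2 - t*exp(3*t)]
  [0, exp(3*t), t*exp(3*t)]
  [0, 0, exp(3*t)]

Strategy: write A = P · J · P⁻¹ where J is a Jordan canonical form, so e^{tA} = P · e^{tJ} · P⁻¹, and e^{tJ} can be computed block-by-block.

A has Jordan form
J =
  [3, 1, 0]
  [0, 3, 1]
  [0, 0, 3]
(up to reordering of blocks).

Per-block formulas:
  For a 3×3 Jordan block J_3(3): exp(t · J_3(3)) = e^(3t)·(I + t·N + (t^2/2)·N^2), where N is the 3×3 nilpotent shift.

After assembling e^{tJ} and conjugating by P, we get:

e^{tA} =
  [exp(3*t), t*exp(3*t), t^2*exp(3*t)/2 - t*exp(3*t)]
  [0, exp(3*t), t*exp(3*t)]
  [0, 0, exp(3*t)]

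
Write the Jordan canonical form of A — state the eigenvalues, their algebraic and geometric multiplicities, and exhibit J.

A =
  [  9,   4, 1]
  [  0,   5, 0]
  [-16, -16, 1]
J_2(5) ⊕ J_1(5)

The characteristic polynomial is
  det(x·I − A) = x^3 - 15*x^2 + 75*x - 125 = (x - 5)^3

Eigenvalues and multiplicities (the geometric multiplicity of λ is n − rank(A − λI), which equals the number of Jordan blocks for λ):
  λ = 5: algebraic multiplicity = 3, geometric multiplicity = 2

Determining the block sizes for each eigenvalue:
  λ = 5: 2 blocks summing to 3 forces exactly one block of size 2 and the rest size 1 → block sizes [2, 1]

Assembling the blocks gives a Jordan form
J =
  [5, 1, 0]
  [0, 5, 0]
  [0, 0, 5]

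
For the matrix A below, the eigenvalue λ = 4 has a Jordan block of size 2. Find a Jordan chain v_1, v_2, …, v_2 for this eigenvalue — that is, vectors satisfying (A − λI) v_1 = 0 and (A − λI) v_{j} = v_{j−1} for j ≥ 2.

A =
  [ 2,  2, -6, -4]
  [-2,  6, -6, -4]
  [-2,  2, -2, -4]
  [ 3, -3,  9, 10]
A Jordan chain for λ = 4 of length 2:
v_1 = (-2, -2, -2, 3)ᵀ
v_2 = (1, 0, 0, 0)ᵀ

Let N = A − (4)·I. We want v_2 with N^2 v_2 = 0 but N^1 v_2 ≠ 0; then v_{j-1} := N · v_j for j = 2, …, 2.

Pick v_2 = (1, 0, 0, 0)ᵀ.
Then v_1 = N · v_2 = (-2, -2, -2, 3)ᵀ.

Sanity check: (A − (4)·I) v_1 = (0, 0, 0, 0)ᵀ = 0. ✓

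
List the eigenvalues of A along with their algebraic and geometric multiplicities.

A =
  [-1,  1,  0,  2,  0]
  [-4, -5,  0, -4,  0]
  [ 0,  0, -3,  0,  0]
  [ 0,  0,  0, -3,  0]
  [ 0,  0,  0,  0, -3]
λ = -3: alg = 5, geom = 4

Step 1 — factor the characteristic polynomial to read off the algebraic multiplicities:
  χ_A(x) = (x + 3)^5

Step 2 — compute geometric multiplicities via the rank-nullity identity g(λ) = n − rank(A − λI):
  rank(A − (-3)·I) = 1, so dim ker(A − (-3)·I) = n − 1 = 4

Summary:
  λ = -3: algebraic multiplicity = 5, geometric multiplicity = 4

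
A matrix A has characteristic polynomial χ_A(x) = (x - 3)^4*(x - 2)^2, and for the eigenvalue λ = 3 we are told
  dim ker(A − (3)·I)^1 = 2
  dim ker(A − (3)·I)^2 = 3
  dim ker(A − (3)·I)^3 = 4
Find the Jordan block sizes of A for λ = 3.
Block sizes for λ = 3: [3, 1]

From the dimensions of kernels of powers, the number of Jordan blocks of size at least j is d_j − d_{j−1} where d_j = dim ker(N^j) (with d_0 = 0). Computing the differences gives [2, 1, 1].
The number of blocks of size exactly k is (#blocks of size ≥ k) − (#blocks of size ≥ k + 1), so the partition is: 1 block(s) of size 1, 1 block(s) of size 3.
In nonincreasing order the block sizes are [3, 1].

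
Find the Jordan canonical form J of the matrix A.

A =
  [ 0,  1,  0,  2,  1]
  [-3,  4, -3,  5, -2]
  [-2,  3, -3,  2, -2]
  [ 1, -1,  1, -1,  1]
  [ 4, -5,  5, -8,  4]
J_3(0) ⊕ J_2(2)

The characteristic polynomial is
  det(x·I − A) = x^5 - 4*x^4 + 4*x^3 = x^3*(x - 2)^2

Eigenvalues and multiplicities (the geometric multiplicity of λ is n − rank(A − λI), which equals the number of Jordan blocks for λ):
  λ = 0: algebraic multiplicity = 3, geometric multiplicity = 1
  λ = 2: algebraic multiplicity = 2, geometric multiplicity = 1

Determining the block sizes for each eigenvalue:
  λ = 0: one block (gm = 1), so the single block has size am = 3 → block sizes [3]
  λ = 2: one block (gm = 1), so the single block has size am = 2 → block sizes [2]

Assembling the blocks gives a Jordan form
J =
  [0, 1, 0, 0, 0]
  [0, 0, 1, 0, 0]
  [0, 0, 0, 0, 0]
  [0, 0, 0, 2, 1]
  [0, 0, 0, 0, 2]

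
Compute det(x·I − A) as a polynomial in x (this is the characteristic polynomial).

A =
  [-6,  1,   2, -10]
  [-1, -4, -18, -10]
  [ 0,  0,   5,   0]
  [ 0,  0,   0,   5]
x^4 - 50*x^2 + 625

Expanding det(x·I − A) (e.g. by cofactor expansion or by noting that A is similar to its Jordan form J, which has the same characteristic polynomial as A) gives
  χ_A(x) = x^4 - 50*x^2 + 625
which factors as (x - 5)^2*(x + 5)^2. The eigenvalues (with algebraic multiplicities) are λ = -5 with multiplicity 2, λ = 5 with multiplicity 2.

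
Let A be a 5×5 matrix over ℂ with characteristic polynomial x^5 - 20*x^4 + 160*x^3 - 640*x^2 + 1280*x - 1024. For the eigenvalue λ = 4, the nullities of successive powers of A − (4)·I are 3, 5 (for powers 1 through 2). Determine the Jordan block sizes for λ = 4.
Block sizes for λ = 4: [2, 2, 1]

From the dimensions of kernels of powers, the number of Jordan blocks of size at least j is d_j − d_{j−1} where d_j = dim ker(N^j) (with d_0 = 0). Computing the differences gives [3, 2].
The number of blocks of size exactly k is (#blocks of size ≥ k) − (#blocks of size ≥ k + 1), so the partition is: 1 block(s) of size 1, 2 block(s) of size 2.
In nonincreasing order the block sizes are [2, 2, 1].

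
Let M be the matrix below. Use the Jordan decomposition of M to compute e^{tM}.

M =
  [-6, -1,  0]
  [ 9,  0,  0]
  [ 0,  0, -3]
e^{tM} =
  [-3*t*exp(-3*t) + exp(-3*t), -t*exp(-3*t), 0]
  [9*t*exp(-3*t), 3*t*exp(-3*t) + exp(-3*t), 0]
  [0, 0, exp(-3*t)]

Strategy: write M = P · J · P⁻¹ where J is a Jordan canonical form, so e^{tM} = P · e^{tJ} · P⁻¹, and e^{tJ} can be computed block-by-block.

M has Jordan form
J =
  [-3,  1,  0]
  [ 0, -3,  0]
  [ 0,  0, -3]
(up to reordering of blocks).

Per-block formulas:
  For a 2×2 Jordan block J_2(-3): exp(t · J_2(-3)) = e^(-3t)·(I + t·N), where N is the 2×2 nilpotent shift.
  For a 1×1 block at λ = -3: exp(t · [-3]) = [e^(-3t)].

After assembling e^{tJ} and conjugating by P, we get:

e^{tM} =
  [-3*t*exp(-3*t) + exp(-3*t), -t*exp(-3*t), 0]
  [9*t*exp(-3*t), 3*t*exp(-3*t) + exp(-3*t), 0]
  [0, 0, exp(-3*t)]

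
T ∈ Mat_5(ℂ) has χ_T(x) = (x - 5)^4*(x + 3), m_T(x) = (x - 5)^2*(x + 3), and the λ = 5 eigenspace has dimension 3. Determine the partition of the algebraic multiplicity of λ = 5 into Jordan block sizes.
Block sizes for λ = 5: [2, 1, 1]

Step 1 — from the characteristic polynomial, algebraic multiplicity of λ = 5 is 4. From dim ker(T − (5)·I) = 3, there are exactly 3 Jordan blocks for λ = 5.
Step 2 — from the minimal polynomial, the factor (x − 5)^2 tells us the largest block for λ = 5 has size 2.
Step 3 — with total size 4, 3 blocks, and largest block 2, the block sizes (in nonincreasing order) are [2, 1, 1].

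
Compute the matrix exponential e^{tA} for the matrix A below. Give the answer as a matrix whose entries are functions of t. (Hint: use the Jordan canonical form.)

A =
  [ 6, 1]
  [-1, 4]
e^{tA} =
  [t*exp(5*t) + exp(5*t), t*exp(5*t)]
  [-t*exp(5*t), -t*exp(5*t) + exp(5*t)]

Strategy: write A = P · J · P⁻¹ where J is a Jordan canonical form, so e^{tA} = P · e^{tJ} · P⁻¹, and e^{tJ} can be computed block-by-block.

A has Jordan form
J =
  [5, 1]
  [0, 5]
(up to reordering of blocks).

Per-block formulas:
  For a 2×2 Jordan block J_2(5): exp(t · J_2(5)) = e^(5t)·(I + t·N), where N is the 2×2 nilpotent shift.

After assembling e^{tJ} and conjugating by P, we get:

e^{tA} =
  [t*exp(5*t) + exp(5*t), t*exp(5*t)]
  [-t*exp(5*t), -t*exp(5*t) + exp(5*t)]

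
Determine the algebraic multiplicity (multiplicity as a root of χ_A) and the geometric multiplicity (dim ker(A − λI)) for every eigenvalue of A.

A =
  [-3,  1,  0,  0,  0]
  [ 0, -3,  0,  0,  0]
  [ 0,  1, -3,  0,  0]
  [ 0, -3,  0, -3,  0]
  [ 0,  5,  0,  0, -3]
λ = -3: alg = 5, geom = 4

Step 1 — factor the characteristic polynomial to read off the algebraic multiplicities:
  χ_A(x) = (x + 3)^5

Step 2 — compute geometric multiplicities via the rank-nullity identity g(λ) = n − rank(A − λI):
  rank(A − (-3)·I) = 1, so dim ker(A − (-3)·I) = n − 1 = 4

Summary:
  λ = -3: algebraic multiplicity = 5, geometric multiplicity = 4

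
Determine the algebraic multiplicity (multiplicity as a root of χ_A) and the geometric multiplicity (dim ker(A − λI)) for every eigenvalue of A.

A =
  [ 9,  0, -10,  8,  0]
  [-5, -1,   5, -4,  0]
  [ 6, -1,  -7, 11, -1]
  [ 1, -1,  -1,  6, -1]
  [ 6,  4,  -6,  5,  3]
λ = -1: alg = 2, geom = 2; λ = 4: alg = 3, geom = 1

Step 1 — factor the characteristic polynomial to read off the algebraic multiplicities:
  χ_A(x) = (x - 4)^3*(x + 1)^2

Step 2 — compute geometric multiplicities via the rank-nullity identity g(λ) = n − rank(A − λI):
  rank(A − (-1)·I) = 3, so dim ker(A − (-1)·I) = n − 3 = 2
  rank(A − (4)·I) = 4, so dim ker(A − (4)·I) = n − 4 = 1

Summary:
  λ = -1: algebraic multiplicity = 2, geometric multiplicity = 2
  λ = 4: algebraic multiplicity = 3, geometric multiplicity = 1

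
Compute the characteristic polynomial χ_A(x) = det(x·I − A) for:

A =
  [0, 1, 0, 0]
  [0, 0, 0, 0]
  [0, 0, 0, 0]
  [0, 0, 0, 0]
x^4

Expanding det(x·I − A) (e.g. by cofactor expansion or by noting that A is similar to its Jordan form J, which has the same characteristic polynomial as A) gives
  χ_A(x) = x^4
which factors as x^4. The eigenvalues (with algebraic multiplicities) are λ = 0 with multiplicity 4.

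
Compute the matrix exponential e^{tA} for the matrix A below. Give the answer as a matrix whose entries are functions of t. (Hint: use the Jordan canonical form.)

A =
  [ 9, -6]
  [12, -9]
e^{tA} =
  [2*exp(3*t) - exp(-3*t), -exp(3*t) + exp(-3*t)]
  [2*exp(3*t) - 2*exp(-3*t), -exp(3*t) + 2*exp(-3*t)]

Strategy: write A = P · J · P⁻¹ where J is a Jordan canonical form, so e^{tA} = P · e^{tJ} · P⁻¹, and e^{tJ} can be computed block-by-block.

A has Jordan form
J =
  [-3, 0]
  [ 0, 3]
(up to reordering of blocks).

Per-block formulas:
  For a 1×1 block at λ = -3: exp(t · [-3]) = [e^(-3t)].
  For a 1×1 block at λ = 3: exp(t · [3]) = [e^(3t)].

After assembling e^{tJ} and conjugating by P, we get:

e^{tA} =
  [2*exp(3*t) - exp(-3*t), -exp(3*t) + exp(-3*t)]
  [2*exp(3*t) - 2*exp(-3*t), -exp(3*t) + 2*exp(-3*t)]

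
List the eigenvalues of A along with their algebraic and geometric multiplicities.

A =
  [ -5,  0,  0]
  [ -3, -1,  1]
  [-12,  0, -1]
λ = -5: alg = 1, geom = 1; λ = -1: alg = 2, geom = 1

Step 1 — factor the characteristic polynomial to read off the algebraic multiplicities:
  χ_A(x) = (x + 1)^2*(x + 5)

Step 2 — compute geometric multiplicities via the rank-nullity identity g(λ) = n − rank(A − λI):
  rank(A − (-5)·I) = 2, so dim ker(A − (-5)·I) = n − 2 = 1
  rank(A − (-1)·I) = 2, so dim ker(A − (-1)·I) = n − 2 = 1

Summary:
  λ = -5: algebraic multiplicity = 1, geometric multiplicity = 1
  λ = -1: algebraic multiplicity = 2, geometric multiplicity = 1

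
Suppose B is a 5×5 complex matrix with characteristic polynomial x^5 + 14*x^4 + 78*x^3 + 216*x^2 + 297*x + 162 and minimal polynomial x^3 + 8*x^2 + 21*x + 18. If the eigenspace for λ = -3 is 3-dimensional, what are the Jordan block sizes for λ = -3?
Block sizes for λ = -3: [2, 1, 1]

Step 1 — from the characteristic polynomial, algebraic multiplicity of λ = -3 is 4. From dim ker(B − (-3)·I) = 3, there are exactly 3 Jordan blocks for λ = -3.
Step 2 — from the minimal polynomial, the factor (x + 3)^2 tells us the largest block for λ = -3 has size 2.
Step 3 — with total size 4, 3 blocks, and largest block 2, the block sizes (in nonincreasing order) are [2, 1, 1].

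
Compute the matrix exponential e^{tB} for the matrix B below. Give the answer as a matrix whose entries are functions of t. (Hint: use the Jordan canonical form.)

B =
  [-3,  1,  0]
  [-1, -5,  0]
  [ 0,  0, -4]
e^{tB} =
  [t*exp(-4*t) + exp(-4*t), t*exp(-4*t), 0]
  [-t*exp(-4*t), -t*exp(-4*t) + exp(-4*t), 0]
  [0, 0, exp(-4*t)]

Strategy: write B = P · J · P⁻¹ where J is a Jordan canonical form, so e^{tB} = P · e^{tJ} · P⁻¹, and e^{tJ} can be computed block-by-block.

B has Jordan form
J =
  [-4,  1,  0]
  [ 0, -4,  0]
  [ 0,  0, -4]
(up to reordering of blocks).

Per-block formulas:
  For a 1×1 block at λ = -4: exp(t · [-4]) = [e^(-4t)].
  For a 2×2 Jordan block J_2(-4): exp(t · J_2(-4)) = e^(-4t)·(I + t·N), where N is the 2×2 nilpotent shift.

After assembling e^{tJ} and conjugating by P, we get:

e^{tB} =
  [t*exp(-4*t) + exp(-4*t), t*exp(-4*t), 0]
  [-t*exp(-4*t), -t*exp(-4*t) + exp(-4*t), 0]
  [0, 0, exp(-4*t)]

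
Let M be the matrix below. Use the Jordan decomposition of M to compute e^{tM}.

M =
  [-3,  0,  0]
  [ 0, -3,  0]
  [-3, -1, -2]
e^{tM} =
  [exp(-3*t), 0, 0]
  [0, exp(-3*t), 0]
  [-3*exp(-2*t) + 3*exp(-3*t), -exp(-2*t) + exp(-3*t), exp(-2*t)]

Strategy: write M = P · J · P⁻¹ where J is a Jordan canonical form, so e^{tM} = P · e^{tJ} · P⁻¹, and e^{tJ} can be computed block-by-block.

M has Jordan form
J =
  [-3,  0,  0]
  [ 0, -3,  0]
  [ 0,  0, -2]
(up to reordering of blocks).

Per-block formulas:
  For a 1×1 block at λ = -2: exp(t · [-2]) = [e^(-2t)].
  For a 1×1 block at λ = -3: exp(t · [-3]) = [e^(-3t)].

After assembling e^{tJ} and conjugating by P, we get:

e^{tM} =
  [exp(-3*t), 0, 0]
  [0, exp(-3*t), 0]
  [-3*exp(-2*t) + 3*exp(-3*t), -exp(-2*t) + exp(-3*t), exp(-2*t)]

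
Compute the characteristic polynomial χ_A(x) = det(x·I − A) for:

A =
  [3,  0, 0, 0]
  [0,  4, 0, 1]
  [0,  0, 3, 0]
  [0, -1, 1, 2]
x^4 - 12*x^3 + 54*x^2 - 108*x + 81

Expanding det(x·I − A) (e.g. by cofactor expansion or by noting that A is similar to its Jordan form J, which has the same characteristic polynomial as A) gives
  χ_A(x) = x^4 - 12*x^3 + 54*x^2 - 108*x + 81
which factors as (x - 3)^4. The eigenvalues (with algebraic multiplicities) are λ = 3 with multiplicity 4.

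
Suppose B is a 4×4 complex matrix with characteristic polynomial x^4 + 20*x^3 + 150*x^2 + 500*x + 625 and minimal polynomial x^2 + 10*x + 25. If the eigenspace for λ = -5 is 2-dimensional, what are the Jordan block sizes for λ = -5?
Block sizes for λ = -5: [2, 2]

Step 1 — from the characteristic polynomial, algebraic multiplicity of λ = -5 is 4. From dim ker(B − (-5)·I) = 2, there are exactly 2 Jordan blocks for λ = -5.
Step 2 — from the minimal polynomial, the factor (x + 5)^2 tells us the largest block for λ = -5 has size 2.
Step 3 — with total size 4, 2 blocks, and largest block 2, the block sizes (in nonincreasing order) are [2, 2].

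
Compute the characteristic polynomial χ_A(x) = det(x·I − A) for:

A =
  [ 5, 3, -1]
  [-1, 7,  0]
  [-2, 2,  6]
x^3 - 18*x^2 + 108*x - 216

Expanding det(x·I − A) (e.g. by cofactor expansion or by noting that A is similar to its Jordan form J, which has the same characteristic polynomial as A) gives
  χ_A(x) = x^3 - 18*x^2 + 108*x - 216
which factors as (x - 6)^3. The eigenvalues (with algebraic multiplicities) are λ = 6 with multiplicity 3.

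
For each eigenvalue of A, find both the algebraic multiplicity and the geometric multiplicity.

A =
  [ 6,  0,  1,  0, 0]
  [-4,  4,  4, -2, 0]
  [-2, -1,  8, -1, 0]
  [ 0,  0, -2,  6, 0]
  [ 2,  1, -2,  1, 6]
λ = 6: alg = 5, geom = 3

Step 1 — factor the characteristic polynomial to read off the algebraic multiplicities:
  χ_A(x) = (x - 6)^5

Step 2 — compute geometric multiplicities via the rank-nullity identity g(λ) = n − rank(A − λI):
  rank(A − (6)·I) = 2, so dim ker(A − (6)·I) = n − 2 = 3

Summary:
  λ = 6: algebraic multiplicity = 5, geometric multiplicity = 3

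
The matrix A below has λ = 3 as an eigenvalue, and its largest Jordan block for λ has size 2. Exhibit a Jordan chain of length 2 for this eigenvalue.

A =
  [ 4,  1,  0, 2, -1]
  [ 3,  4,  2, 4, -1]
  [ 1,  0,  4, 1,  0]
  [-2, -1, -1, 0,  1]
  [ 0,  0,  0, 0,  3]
A Jordan chain for λ = 3 of length 2:
v_1 = (1, 3, 1, -2, 0)ᵀ
v_2 = (1, 0, 0, 0, 0)ᵀ

Let N = A − (3)·I. We want v_2 with N^2 v_2 = 0 but N^1 v_2 ≠ 0; then v_{j-1} := N · v_j for j = 2, …, 2.

Pick v_2 = (1, 0, 0, 0, 0)ᵀ.
Then v_1 = N · v_2 = (1, 3, 1, -2, 0)ᵀ.

Sanity check: (A − (3)·I) v_1 = (0, 0, 0, 0, 0)ᵀ = 0. ✓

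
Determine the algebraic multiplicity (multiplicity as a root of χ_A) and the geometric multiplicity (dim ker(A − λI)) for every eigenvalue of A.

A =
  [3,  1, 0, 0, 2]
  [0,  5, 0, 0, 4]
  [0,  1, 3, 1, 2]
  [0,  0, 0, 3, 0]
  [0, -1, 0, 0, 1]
λ = 3: alg = 5, geom = 3

Step 1 — factor the characteristic polynomial to read off the algebraic multiplicities:
  χ_A(x) = (x - 3)^5

Step 2 — compute geometric multiplicities via the rank-nullity identity g(λ) = n − rank(A − λI):
  rank(A − (3)·I) = 2, so dim ker(A − (3)·I) = n − 2 = 3

Summary:
  λ = 3: algebraic multiplicity = 5, geometric multiplicity = 3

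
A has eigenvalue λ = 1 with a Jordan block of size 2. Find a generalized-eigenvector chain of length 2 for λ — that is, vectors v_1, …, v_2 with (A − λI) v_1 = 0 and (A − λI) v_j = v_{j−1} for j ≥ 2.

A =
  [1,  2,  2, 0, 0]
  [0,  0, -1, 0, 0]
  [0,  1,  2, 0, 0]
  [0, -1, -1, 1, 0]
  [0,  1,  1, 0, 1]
A Jordan chain for λ = 1 of length 2:
v_1 = (2, -1, 1, -1, 1)ᵀ
v_2 = (0, 1, 0, 0, 0)ᵀ

Let N = A − (1)·I. We want v_2 with N^2 v_2 = 0 but N^1 v_2 ≠ 0; then v_{j-1} := N · v_j for j = 2, …, 2.

Pick v_2 = (0, 1, 0, 0, 0)ᵀ.
Then v_1 = N · v_2 = (2, -1, 1, -1, 1)ᵀ.

Sanity check: (A − (1)·I) v_1 = (0, 0, 0, 0, 0)ᵀ = 0. ✓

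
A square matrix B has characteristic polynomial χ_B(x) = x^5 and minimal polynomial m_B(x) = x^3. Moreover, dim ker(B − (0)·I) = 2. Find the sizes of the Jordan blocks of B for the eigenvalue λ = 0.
Block sizes for λ = 0: [3, 2]

Step 1 — from the characteristic polynomial, algebraic multiplicity of λ = 0 is 5. From dim ker(B − (0)·I) = 2, there are exactly 2 Jordan blocks for λ = 0.
Step 2 — from the minimal polynomial, the factor (x − 0)^3 tells us the largest block for λ = 0 has size 3.
Step 3 — with total size 5, 2 blocks, and largest block 3, the block sizes (in nonincreasing order) are [3, 2].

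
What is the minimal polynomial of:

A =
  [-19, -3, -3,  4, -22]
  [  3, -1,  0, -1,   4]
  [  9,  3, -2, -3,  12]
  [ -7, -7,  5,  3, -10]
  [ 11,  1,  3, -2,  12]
x^4 + 5*x^3 + 9*x^2 + 7*x + 2

The characteristic polynomial is χ_A(x) = (x + 1)^3*(x + 2)^2, so the eigenvalues are known. The minimal polynomial is
  m_A(x) = Π_λ (x − λ)^{k_λ}
where k_λ is the size of the *largest* Jordan block for λ (equivalently, the smallest k with (A − λI)^k v = 0 for every generalised eigenvector v of λ).

  λ = -2: largest Jordan block has size 1, contributing (x + 2)
  λ = -1: largest Jordan block has size 3, contributing (x + 1)^3

So m_A(x) = (x + 1)^3*(x + 2) = x^4 + 5*x^3 + 9*x^2 + 7*x + 2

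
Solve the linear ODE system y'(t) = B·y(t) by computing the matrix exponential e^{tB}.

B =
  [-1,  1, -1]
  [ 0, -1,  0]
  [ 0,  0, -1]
e^{tB} =
  [exp(-t), t*exp(-t), -t*exp(-t)]
  [0, exp(-t), 0]
  [0, 0, exp(-t)]

Strategy: write B = P · J · P⁻¹ where J is a Jordan canonical form, so e^{tB} = P · e^{tJ} · P⁻¹, and e^{tJ} can be computed block-by-block.

B has Jordan form
J =
  [-1,  1,  0]
  [ 0, -1,  0]
  [ 0,  0, -1]
(up to reordering of blocks).

Per-block formulas:
  For a 1×1 block at λ = -1: exp(t · [-1]) = [e^(-1t)].
  For a 2×2 Jordan block J_2(-1): exp(t · J_2(-1)) = e^(-1t)·(I + t·N), where N is the 2×2 nilpotent shift.

After assembling e^{tJ} and conjugating by P, we get:

e^{tB} =
  [exp(-t), t*exp(-t), -t*exp(-t)]
  [0, exp(-t), 0]
  [0, 0, exp(-t)]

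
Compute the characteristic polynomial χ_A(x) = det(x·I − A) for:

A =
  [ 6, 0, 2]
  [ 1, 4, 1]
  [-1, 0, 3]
x^3 - 13*x^2 + 56*x - 80

Expanding det(x·I − A) (e.g. by cofactor expansion or by noting that A is similar to its Jordan form J, which has the same characteristic polynomial as A) gives
  χ_A(x) = x^3 - 13*x^2 + 56*x - 80
which factors as (x - 5)*(x - 4)^2. The eigenvalues (with algebraic multiplicities) are λ = 4 with multiplicity 2, λ = 5 with multiplicity 1.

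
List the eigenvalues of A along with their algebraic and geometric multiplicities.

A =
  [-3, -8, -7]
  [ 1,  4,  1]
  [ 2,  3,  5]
λ = 2: alg = 3, geom = 1

Step 1 — factor the characteristic polynomial to read off the algebraic multiplicities:
  χ_A(x) = (x - 2)^3

Step 2 — compute geometric multiplicities via the rank-nullity identity g(λ) = n − rank(A − λI):
  rank(A − (2)·I) = 2, so dim ker(A − (2)·I) = n − 2 = 1

Summary:
  λ = 2: algebraic multiplicity = 3, geometric multiplicity = 1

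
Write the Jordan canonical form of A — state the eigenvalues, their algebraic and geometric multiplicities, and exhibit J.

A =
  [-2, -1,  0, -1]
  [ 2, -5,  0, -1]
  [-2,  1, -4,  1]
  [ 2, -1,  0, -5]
J_2(-4) ⊕ J_1(-4) ⊕ J_1(-4)

The characteristic polynomial is
  det(x·I − A) = x^4 + 16*x^3 + 96*x^2 + 256*x + 256 = (x + 4)^4

Eigenvalues and multiplicities (the geometric multiplicity of λ is n − rank(A − λI), which equals the number of Jordan blocks for λ):
  λ = -4: algebraic multiplicity = 4, geometric multiplicity = 3

Determining the block sizes for each eigenvalue:
  λ = -4: 3 blocks summing to 4 forces exactly one block of size 2 and the rest size 1 → block sizes [2, 1, 1]

Assembling the blocks gives a Jordan form
J =
  [-4,  1,  0,  0]
  [ 0, -4,  0,  0]
  [ 0,  0, -4,  0]
  [ 0,  0,  0, -4]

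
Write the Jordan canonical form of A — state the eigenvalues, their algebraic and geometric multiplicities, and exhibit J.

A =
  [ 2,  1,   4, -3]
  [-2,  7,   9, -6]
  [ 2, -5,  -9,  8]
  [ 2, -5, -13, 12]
J_2(2) ⊕ J_2(4)

The characteristic polynomial is
  det(x·I − A) = x^4 - 12*x^3 + 52*x^2 - 96*x + 64 = (x - 4)^2*(x - 2)^2

Eigenvalues and multiplicities (the geometric multiplicity of λ is n − rank(A − λI), which equals the number of Jordan blocks for λ):
  λ = 2: algebraic multiplicity = 2, geometric multiplicity = 1
  λ = 4: algebraic multiplicity = 2, geometric multiplicity = 1

Determining the block sizes for each eigenvalue:
  λ = 2: one block (gm = 1), so the single block has size am = 2 → block sizes [2]
  λ = 4: one block (gm = 1), so the single block has size am = 2 → block sizes [2]

Assembling the blocks gives a Jordan form
J =
  [2, 1, 0, 0]
  [0, 2, 0, 0]
  [0, 0, 4, 1]
  [0, 0, 0, 4]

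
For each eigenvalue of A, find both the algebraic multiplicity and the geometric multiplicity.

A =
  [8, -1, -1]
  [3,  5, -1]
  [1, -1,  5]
λ = 6: alg = 3, geom = 1

Step 1 — factor the characteristic polynomial to read off the algebraic multiplicities:
  χ_A(x) = (x - 6)^3

Step 2 — compute geometric multiplicities via the rank-nullity identity g(λ) = n − rank(A − λI):
  rank(A − (6)·I) = 2, so dim ker(A − (6)·I) = n − 2 = 1

Summary:
  λ = 6: algebraic multiplicity = 3, geometric multiplicity = 1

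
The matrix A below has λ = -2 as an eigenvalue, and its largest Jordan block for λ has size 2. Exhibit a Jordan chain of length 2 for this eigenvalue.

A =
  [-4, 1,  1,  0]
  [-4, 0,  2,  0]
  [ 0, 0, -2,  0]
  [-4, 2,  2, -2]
A Jordan chain for λ = -2 of length 2:
v_1 = (-2, -4, 0, -4)ᵀ
v_2 = (1, 0, 0, 0)ᵀ

Let N = A − (-2)·I. We want v_2 with N^2 v_2 = 0 but N^1 v_2 ≠ 0; then v_{j-1} := N · v_j for j = 2, …, 2.

Pick v_2 = (1, 0, 0, 0)ᵀ.
Then v_1 = N · v_2 = (-2, -4, 0, -4)ᵀ.

Sanity check: (A − (-2)·I) v_1 = (0, 0, 0, 0)ᵀ = 0. ✓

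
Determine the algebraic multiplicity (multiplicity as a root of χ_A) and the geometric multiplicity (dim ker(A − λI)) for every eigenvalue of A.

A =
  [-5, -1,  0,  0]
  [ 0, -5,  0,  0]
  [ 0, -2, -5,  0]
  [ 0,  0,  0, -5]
λ = -5: alg = 4, geom = 3

Step 1 — factor the characteristic polynomial to read off the algebraic multiplicities:
  χ_A(x) = (x + 5)^4

Step 2 — compute geometric multiplicities via the rank-nullity identity g(λ) = n − rank(A − λI):
  rank(A − (-5)·I) = 1, so dim ker(A − (-5)·I) = n − 1 = 3

Summary:
  λ = -5: algebraic multiplicity = 4, geometric multiplicity = 3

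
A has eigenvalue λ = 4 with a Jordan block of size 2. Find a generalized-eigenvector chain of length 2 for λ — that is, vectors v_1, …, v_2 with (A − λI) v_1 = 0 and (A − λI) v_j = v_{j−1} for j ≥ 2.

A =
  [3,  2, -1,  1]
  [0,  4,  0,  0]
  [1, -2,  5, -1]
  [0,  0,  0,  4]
A Jordan chain for λ = 4 of length 2:
v_1 = (-1, 0, 1, 0)ᵀ
v_2 = (1, 0, 0, 0)ᵀ

Let N = A − (4)·I. We want v_2 with N^2 v_2 = 0 but N^1 v_2 ≠ 0; then v_{j-1} := N · v_j for j = 2, …, 2.

Pick v_2 = (1, 0, 0, 0)ᵀ.
Then v_1 = N · v_2 = (-1, 0, 1, 0)ᵀ.

Sanity check: (A − (4)·I) v_1 = (0, 0, 0, 0)ᵀ = 0. ✓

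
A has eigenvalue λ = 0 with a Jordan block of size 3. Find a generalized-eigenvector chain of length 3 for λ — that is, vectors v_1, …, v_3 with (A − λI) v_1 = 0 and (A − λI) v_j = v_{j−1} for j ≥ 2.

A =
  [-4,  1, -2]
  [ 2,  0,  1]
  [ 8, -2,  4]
A Jordan chain for λ = 0 of length 3:
v_1 = (2, 0, -4)ᵀ
v_2 = (-4, 2, 8)ᵀ
v_3 = (1, 0, 0)ᵀ

Let N = A − (0)·I. We want v_3 with N^3 v_3 = 0 but N^2 v_3 ≠ 0; then v_{j-1} := N · v_j for j = 3, …, 2.

Pick v_3 = (1, 0, 0)ᵀ.
Then v_2 = N · v_3 = (-4, 2, 8)ᵀ.
Then v_1 = N · v_2 = (2, 0, -4)ᵀ.

Sanity check: (A − (0)·I) v_1 = (0, 0, 0)ᵀ = 0. ✓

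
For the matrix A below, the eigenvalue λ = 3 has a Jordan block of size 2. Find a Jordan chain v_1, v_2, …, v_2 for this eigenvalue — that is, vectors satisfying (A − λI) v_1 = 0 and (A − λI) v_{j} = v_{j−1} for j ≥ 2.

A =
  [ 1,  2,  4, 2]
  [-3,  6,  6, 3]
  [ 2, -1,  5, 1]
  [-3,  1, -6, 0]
A Jordan chain for λ = 3 of length 2:
v_1 = (-2, -3, 2, -3)ᵀ
v_2 = (1, 0, 0, 0)ᵀ

Let N = A − (3)·I. We want v_2 with N^2 v_2 = 0 but N^1 v_2 ≠ 0; then v_{j-1} := N · v_j for j = 2, …, 2.

Pick v_2 = (1, 0, 0, 0)ᵀ.
Then v_1 = N · v_2 = (-2, -3, 2, -3)ᵀ.

Sanity check: (A − (3)·I) v_1 = (0, 0, 0, 0)ᵀ = 0. ✓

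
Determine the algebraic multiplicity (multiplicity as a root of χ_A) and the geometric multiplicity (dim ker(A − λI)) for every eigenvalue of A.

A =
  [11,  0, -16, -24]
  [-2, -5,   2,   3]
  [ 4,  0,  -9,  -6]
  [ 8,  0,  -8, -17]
λ = -5: alg = 4, geom = 3

Step 1 — factor the characteristic polynomial to read off the algebraic multiplicities:
  χ_A(x) = (x + 5)^4

Step 2 — compute geometric multiplicities via the rank-nullity identity g(λ) = n − rank(A − λI):
  rank(A − (-5)·I) = 1, so dim ker(A − (-5)·I) = n − 1 = 3

Summary:
  λ = -5: algebraic multiplicity = 4, geometric multiplicity = 3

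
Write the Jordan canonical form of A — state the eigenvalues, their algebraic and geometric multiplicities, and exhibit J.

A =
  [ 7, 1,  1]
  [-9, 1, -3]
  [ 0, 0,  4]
J_2(4) ⊕ J_1(4)

The characteristic polynomial is
  det(x·I − A) = x^3 - 12*x^2 + 48*x - 64 = (x - 4)^3

Eigenvalues and multiplicities (the geometric multiplicity of λ is n − rank(A − λI), which equals the number of Jordan blocks for λ):
  λ = 4: algebraic multiplicity = 3, geometric multiplicity = 2

Determining the block sizes for each eigenvalue:
  λ = 4: 2 blocks summing to 3 forces exactly one block of size 2 and the rest size 1 → block sizes [2, 1]

Assembling the blocks gives a Jordan form
J =
  [4, 1, 0]
  [0, 4, 0]
  [0, 0, 4]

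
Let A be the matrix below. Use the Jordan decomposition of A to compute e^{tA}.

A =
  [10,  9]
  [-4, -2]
e^{tA} =
  [6*t*exp(4*t) + exp(4*t), 9*t*exp(4*t)]
  [-4*t*exp(4*t), -6*t*exp(4*t) + exp(4*t)]

Strategy: write A = P · J · P⁻¹ where J is a Jordan canonical form, so e^{tA} = P · e^{tJ} · P⁻¹, and e^{tJ} can be computed block-by-block.

A has Jordan form
J =
  [4, 1]
  [0, 4]
(up to reordering of blocks).

Per-block formulas:
  For a 2×2 Jordan block J_2(4): exp(t · J_2(4)) = e^(4t)·(I + t·N), where N is the 2×2 nilpotent shift.

After assembling e^{tJ} and conjugating by P, we get:

e^{tA} =
  [6*t*exp(4*t) + exp(4*t), 9*t*exp(4*t)]
  [-4*t*exp(4*t), -6*t*exp(4*t) + exp(4*t)]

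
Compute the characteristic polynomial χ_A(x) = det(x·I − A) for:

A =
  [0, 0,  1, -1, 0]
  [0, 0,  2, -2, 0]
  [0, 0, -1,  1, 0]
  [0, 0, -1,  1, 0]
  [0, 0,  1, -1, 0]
x^5

Expanding det(x·I − A) (e.g. by cofactor expansion or by noting that A is similar to its Jordan form J, which has the same characteristic polynomial as A) gives
  χ_A(x) = x^5
which factors as x^5. The eigenvalues (with algebraic multiplicities) are λ = 0 with multiplicity 5.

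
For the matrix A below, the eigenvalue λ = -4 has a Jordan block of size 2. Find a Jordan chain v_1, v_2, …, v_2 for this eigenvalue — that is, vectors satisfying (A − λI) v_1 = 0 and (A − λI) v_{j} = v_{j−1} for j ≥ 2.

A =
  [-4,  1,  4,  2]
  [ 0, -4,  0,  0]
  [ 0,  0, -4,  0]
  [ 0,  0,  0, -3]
A Jordan chain for λ = -4 of length 2:
v_1 = (1, 0, 0, 0)ᵀ
v_2 = (0, 1, 0, 0)ᵀ

Let N = A − (-4)·I. We want v_2 with N^2 v_2 = 0 but N^1 v_2 ≠ 0; then v_{j-1} := N · v_j for j = 2, …, 2.

Pick v_2 = (0, 1, 0, 0)ᵀ.
Then v_1 = N · v_2 = (1, 0, 0, 0)ᵀ.

Sanity check: (A − (-4)·I) v_1 = (0, 0, 0, 0)ᵀ = 0. ✓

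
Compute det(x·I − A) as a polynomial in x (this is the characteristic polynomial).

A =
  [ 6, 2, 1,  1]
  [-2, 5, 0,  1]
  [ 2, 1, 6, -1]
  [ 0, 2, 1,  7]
x^4 - 24*x^3 + 216*x^2 - 864*x + 1296

Expanding det(x·I − A) (e.g. by cofactor expansion or by noting that A is similar to its Jordan form J, which has the same characteristic polynomial as A) gives
  χ_A(x) = x^4 - 24*x^3 + 216*x^2 - 864*x + 1296
which factors as (x - 6)^4. The eigenvalues (with algebraic multiplicities) are λ = 6 with multiplicity 4.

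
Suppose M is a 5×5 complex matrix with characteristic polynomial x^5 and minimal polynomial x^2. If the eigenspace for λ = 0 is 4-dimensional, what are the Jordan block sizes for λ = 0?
Block sizes for λ = 0: [2, 1, 1, 1]

Step 1 — from the characteristic polynomial, algebraic multiplicity of λ = 0 is 5. From dim ker(M − (0)·I) = 4, there are exactly 4 Jordan blocks for λ = 0.
Step 2 — from the minimal polynomial, the factor (x − 0)^2 tells us the largest block for λ = 0 has size 2.
Step 3 — with total size 5, 4 blocks, and largest block 2, the block sizes (in nonincreasing order) are [2, 1, 1, 1].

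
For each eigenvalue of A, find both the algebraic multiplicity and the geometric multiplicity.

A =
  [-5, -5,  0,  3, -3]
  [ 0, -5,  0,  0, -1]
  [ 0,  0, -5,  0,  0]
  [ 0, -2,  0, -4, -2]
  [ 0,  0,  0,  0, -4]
λ = -5: alg = 3, geom = 2; λ = -4: alg = 2, geom = 2

Step 1 — factor the characteristic polynomial to read off the algebraic multiplicities:
  χ_A(x) = (x + 4)^2*(x + 5)^3

Step 2 — compute geometric multiplicities via the rank-nullity identity g(λ) = n − rank(A − λI):
  rank(A − (-5)·I) = 3, so dim ker(A − (-5)·I) = n − 3 = 2
  rank(A − (-4)·I) = 3, so dim ker(A − (-4)·I) = n − 3 = 2

Summary:
  λ = -5: algebraic multiplicity = 3, geometric multiplicity = 2
  λ = -4: algebraic multiplicity = 2, geometric multiplicity = 2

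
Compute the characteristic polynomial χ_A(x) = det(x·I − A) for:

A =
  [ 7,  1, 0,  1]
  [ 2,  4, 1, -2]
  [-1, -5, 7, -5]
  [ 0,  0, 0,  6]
x^4 - 24*x^3 + 216*x^2 - 864*x + 1296

Expanding det(x·I − A) (e.g. by cofactor expansion or by noting that A is similar to its Jordan form J, which has the same characteristic polynomial as A) gives
  χ_A(x) = x^4 - 24*x^3 + 216*x^2 - 864*x + 1296
which factors as (x - 6)^4. The eigenvalues (with algebraic multiplicities) are λ = 6 with multiplicity 4.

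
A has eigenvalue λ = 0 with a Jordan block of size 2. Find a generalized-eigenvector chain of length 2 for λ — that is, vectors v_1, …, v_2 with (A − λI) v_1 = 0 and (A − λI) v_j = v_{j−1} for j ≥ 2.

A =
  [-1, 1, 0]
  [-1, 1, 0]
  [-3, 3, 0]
A Jordan chain for λ = 0 of length 2:
v_1 = (-1, -1, -3)ᵀ
v_2 = (1, 0, 0)ᵀ

Let N = A − (0)·I. We want v_2 with N^2 v_2 = 0 but N^1 v_2 ≠ 0; then v_{j-1} := N · v_j for j = 2, …, 2.

Pick v_2 = (1, 0, 0)ᵀ.
Then v_1 = N · v_2 = (-1, -1, -3)ᵀ.

Sanity check: (A − (0)·I) v_1 = (0, 0, 0)ᵀ = 0. ✓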